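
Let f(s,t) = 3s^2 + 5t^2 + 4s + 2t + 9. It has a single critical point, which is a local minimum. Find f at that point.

∂f/∂s = 6s + 4 = 0 and ∂f/∂t = 10t + 2 = 0, so (s, t) = (-2/3, -1/5).
The Hessian has f_{ss} = 6, f_{tt} = 10, f_{st} = 0, giving D = 60 > 0 with f_{ss} > 0, so the point is a local minimum.
f(-2/3, -1/5) = 112/15.

112/15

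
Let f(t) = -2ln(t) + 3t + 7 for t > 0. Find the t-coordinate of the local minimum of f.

f'(t) = -2/t + 3 = 0 gives t = 2/3.
f''(t) = 2/t², which is positive for t > 0, so this is a local minimum.
f(2/3) = -2·ln(2/3) + 2 + 7 ≈ 9.8109.

2/3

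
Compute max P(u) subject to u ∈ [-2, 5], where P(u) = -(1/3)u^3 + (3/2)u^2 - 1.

23/3

P'(u) = -u^2 + 3u, which vanishes at u = 0 and u = 3.
Evaluating at the critical points and endpoints: P(-2) = 23/3; P(0) = -1; P(3) = 7/2; P(5) = -31/6.
The maximum over the interval is 23/3, attained at u = -2.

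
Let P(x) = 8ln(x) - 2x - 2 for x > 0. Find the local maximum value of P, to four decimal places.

1.0904

P'(x) = 8/x − 2 = 0 gives x = 4.
P''(x) = -8/x², which is negative for x > 0, so this is a local maximum.
P(4) = 8·ln(4) - 8 - 2 ≈ 1.0904.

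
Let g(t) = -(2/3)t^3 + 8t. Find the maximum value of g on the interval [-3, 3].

32/3

Differentiating, g'(t) = -2t^2 + 8; which vanishes at t = -2 and t = 2.
Compare values at every candidate in [-3, 3]: g(-3) = -6, g(-2) = -32/3, g(2) = 32/3, g(3) = 6.
Hence the absolute maximum is 32/3 at t = 2.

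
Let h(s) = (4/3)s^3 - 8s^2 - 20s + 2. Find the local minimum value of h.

-394/3

Critical points: h'(s) = 4s^2 - 16s - 20 vanishes at s = -1, 5.
Since h''(s) = 8s - 16, we get h''(-1) = -24 < 0 ⇒ local maximum; h''(5) = 24 > 0 ⇒ local minimum.
Thus h has its local minimum at s = 5, with value -394/3.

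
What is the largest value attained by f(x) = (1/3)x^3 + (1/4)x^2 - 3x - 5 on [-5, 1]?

The derivative is x^2 + (1/2)x - 3, whose only zero in [-5, 1] is x = -2.
Compare values at every candidate in [-5, 1]: f(-5) = -305/12, f(-2) = -2/3, f(1) = -89/12.
The maximum over the interval is -2/3, attained at x = -2.

-2/3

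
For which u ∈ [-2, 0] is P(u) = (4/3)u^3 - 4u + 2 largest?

-1

P'(u) = 4u^2 - 4, whose only zero in [-2, 0] is u = -1.
Candidates: P(-2) = -2/3, P(-1) = 14/3, P(0) = 2.
The maximum over the interval is 14/3, attained at u = -1.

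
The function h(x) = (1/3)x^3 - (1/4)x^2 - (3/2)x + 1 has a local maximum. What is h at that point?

23/12

Critical points: h'(x) = x^2 - (1/2)x - 3/2 vanishes at x = -1, 3/2.
Second-derivative test with h''(x) = 2x - 1/2: h''(-1) = -5/2 < 0 ⇒ local maximum; h''(3/2) = 5/2 > 0 ⇒ local minimum.
So the local maximum value is h(-1) = 23/12.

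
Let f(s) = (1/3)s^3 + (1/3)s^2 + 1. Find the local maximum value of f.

f'(s) = s^2 + (2/3)s. Setting f'(s) = 0 gives s ∈ {-2/3, 0}.
Since f''(s) = 2s + 2/3, we get f''(-2/3) = -2/3 < 0 ⇒ local maximum; f''(0) = 2/3 > 0 ⇒ local minimum.
So the local maximum value is f(-2/3) = 85/81.

85/81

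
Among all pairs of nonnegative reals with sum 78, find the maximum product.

1521

With x + y = 78, the product is P(x) = x(78 − x).
P'(x) = 78 − 2x = 0 gives x = 39; P'' = −2 < 0, so this is the maximum.
P = 39·39 = 1521.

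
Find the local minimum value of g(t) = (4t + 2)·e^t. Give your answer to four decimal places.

By the product rule, g'(t) = (4t + 6)·e^t. Since e^t > 0, the only critical point is t = -3/2.
g''(-3/2) has the same sign as 4 > 0, so this is a local minimum.
g(-3/2) = (-4)·e^(-3/2) ≈ -0.8925.

-0.8925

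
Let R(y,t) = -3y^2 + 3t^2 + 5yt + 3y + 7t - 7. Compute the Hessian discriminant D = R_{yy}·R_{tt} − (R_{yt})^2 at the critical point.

-61

∂R/∂y = -6y + 5t + 3 = 0 and ∂R/∂t = 5y + 6t + 7 = 0, so (y, t) = (-17/61, -57/61).
The Hessian has R_{yy} = -6, R_{tt} = 6, R_{yt} = 5, giving D = -61 < 0, so the point is a saddle point.
D = (-6)·(6) − (5)^2 = -61.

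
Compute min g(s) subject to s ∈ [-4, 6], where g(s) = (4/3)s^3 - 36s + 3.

-69

The derivative is 4s^2 - 36, which vanishes at s = -3 and s = 3.
Compare values at every candidate in [-4, 6]: g(-4) = 185/3, g(-3) = 75, g(3) = -69, g(6) = 75.
The minimum over the interval is -69, attained at s = 3.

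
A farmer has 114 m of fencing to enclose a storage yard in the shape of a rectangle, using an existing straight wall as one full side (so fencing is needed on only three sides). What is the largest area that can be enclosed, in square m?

3249/2

Let the sides perpendicular to the wall have length x and the parallel side y, so 2x + y = 114 and the area is A = xy = x(114 − 2x).
A'(x) = 114 − 4x = 0 gives x = 57/2, and A''(x) = −4 < 0 confirms a maximum.
Then y = 114 − 2·57/2 = 57 and A = 3249/2.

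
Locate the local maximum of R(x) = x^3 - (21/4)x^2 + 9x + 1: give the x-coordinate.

3/2

Critical points: R'(x) = 3x^2 - (21/2)x + 9 vanishes at x = 3/2, 2.
Second-derivative test with R''(x) = 6x - 21/2: R''(3/2) = -3/2 < 0 ⇒ local maximum; R''(2) = 3/2 > 0 ⇒ local minimum.
The local maximum is R(3/2) = 97/16.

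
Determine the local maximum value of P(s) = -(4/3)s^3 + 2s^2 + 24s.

54

P'(s) = -4s^2 + 4s + 24. Setting P'(s) = 0 gives s ∈ {-2, 3}.
Since P''(s) = -8s + 4, we get P''(-2) = 20 > 0 ⇒ local minimum; P''(3) = -20 < 0 ⇒ local maximum.
The local maximum is P(3) = 54.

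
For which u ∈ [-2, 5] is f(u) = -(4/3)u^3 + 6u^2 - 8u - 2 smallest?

Differentiating, f'(u) = -4u^2 + 12u - 8; which vanishes at u = 1 and u = 2.
Candidates: f(-2) = 146/3,  f(1) = -16/3,  f(2) = -14/3,  f(5) = -176/3.
The minimum over the interval is -176/3, attained at u = 5.

5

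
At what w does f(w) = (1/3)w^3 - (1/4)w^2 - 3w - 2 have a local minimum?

f'(w) = w^2 - (1/2)w - 3. Setting f'(w) = 0 gives w ∈ {-3/2, 2}.
Second-derivative test with f''(w) = 2w - 1/2: f''(-3/2) = -7/2 < 0 ⇒ local maximum; f''(2) = 7/2 > 0 ⇒ local minimum.
So the local minimum value is f(2) = -19/3.

2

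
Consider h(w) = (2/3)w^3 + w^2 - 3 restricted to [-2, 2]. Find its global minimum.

-13/3

Differentiating, h'(w) = 2w^2 + 2w; which vanishes at w = -1 and w = 0.
Candidates: h(-2) = -13/3,  h(-1) = -8/3,  h(0) = -3,  h(2) = 19/3.
The minimum over the interval is -13/3, attained at w = -2.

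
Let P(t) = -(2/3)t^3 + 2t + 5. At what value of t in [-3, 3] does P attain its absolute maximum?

Differentiating, P'(t) = -2t^2 + 2; which vanishes at t = -1 and t = 1.
Evaluating at the critical points and endpoints: P(-3) = 17; P(-1) = 11/3; P(1) = 19/3; P(3) = -7.
Hence the absolute maximum is 17 at t = -3.

-3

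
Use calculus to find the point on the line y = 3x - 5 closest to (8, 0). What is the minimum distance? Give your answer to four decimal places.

6.0083

Minimize D(x)^2 = (x - 8)^2 + (3x - 5)^2.
d/dx[D^2] = 2(x - 8) + 2·3·(3x - 5) = 0 ⇒ x = 23/10.
Then y = 19/10 and the distance is √(361/10) ≈ 6.0083.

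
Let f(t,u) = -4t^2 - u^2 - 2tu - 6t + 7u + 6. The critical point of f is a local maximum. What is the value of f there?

∂f/∂t = -8t - 2u - 6 = 0 and ∂f/∂u = -2t - 2u + 7 = 0, so (t, u) = (-13/6, 17/3).
The Hessian has f_{tt} = -8, f_{uu} = -2, f_{tu} = -2, giving D = 12 > 0 with f_{tt} < 0, so the point is a local maximum.
f(-13/6, 17/3) = 97/3.

97/3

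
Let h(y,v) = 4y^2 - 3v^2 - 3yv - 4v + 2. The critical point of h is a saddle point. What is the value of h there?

178/57

∂h/∂y = 8y - 3v = 0 and ∂h/∂v = -3y - 6v - 4 = 0, so (y, v) = (-4/19, -32/57).
The Hessian has h_{yy} = 8, h_{vv} = -6, h_{yv} = -3, giving D = -57 < 0, so the point is a saddle point.
h(-4/19, -32/57) = 178/57.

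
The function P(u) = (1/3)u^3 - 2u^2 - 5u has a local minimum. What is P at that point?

Critical points: P'(u) = u^2 - 4u - 5 vanishes at u = -1, 5.
Second-derivative test with P''(u) = 2u - 4: P''(-1) = -6 < 0 ⇒ local maximum; P''(5) = 6 > 0 ⇒ local minimum.
So the local minimum value is P(5) = -100/3.

-100/3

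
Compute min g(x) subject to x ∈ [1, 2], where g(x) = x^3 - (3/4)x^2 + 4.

17/4

The derivative is 3x^2 - (3/2)x, which has no zeros in [1, 2].
Evaluating at the critical points and endpoints: g(1) = 17/4, g(2) = 9.
So the minimum is g(1) = 17/4.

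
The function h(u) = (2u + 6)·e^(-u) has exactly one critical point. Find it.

By the product rule, h'(u) = (-2u - 4)·e^(-u). Since e^(-u) > 0, the only critical point is u = -2.
h''(-2) has the same sign as -2 < 0, so this is a local maximum.
h(-2) = (2)·e^(2) ≈ 14.7781.

-2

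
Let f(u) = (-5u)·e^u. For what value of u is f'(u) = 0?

By the product rule, f'(u) = (-5u - 5)·e^u. Since e^u > 0, the only critical point is u = -1.
f''(-1) has the same sign as -5 < 0, so this is a local maximum.
f(-1) = (5)·e^(-1) ≈ 1.8394.

-1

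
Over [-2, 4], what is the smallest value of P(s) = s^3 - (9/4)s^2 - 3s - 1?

The derivative is 3s^2 - (9/2)s - 3, which vanishes at s = -1/2 and s = 2.
Compare values at every candidate in [-2, 4]: P(-2) = -12,  P(-1/2) = -3/16,  P(2) = -8,  P(4) = 15.
The minimum over the interval is -12, attained at s = -2.

-12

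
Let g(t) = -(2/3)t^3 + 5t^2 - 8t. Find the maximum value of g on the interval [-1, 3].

41/3

The derivative is -2t^2 + 10t - 8, whose only zero in [-1, 3] is t = 1.
Compare values at every candidate in [-1, 3]: g(-1) = 41/3,  g(1) = -11/3,  g(3) = 3.
So the maximum is g(-1) = 41/3.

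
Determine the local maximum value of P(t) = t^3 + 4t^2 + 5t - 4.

-158/27

P'(t) = 3t^2 + 8t + 5. Setting P'(t) = 0 gives t ∈ {-5/3, -1}.
P''(t) = 6t + 8. P''(-5/3) = -2 < 0 ⇒ local maximum; P''(-1) = 2 > 0 ⇒ local minimum.
So the local maximum value is P(-5/3) = -158/27.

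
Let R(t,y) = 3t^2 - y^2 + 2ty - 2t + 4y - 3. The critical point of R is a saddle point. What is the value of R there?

∂R/∂t = 6t + 2y - 2 = 0 and ∂R/∂y = 2t - 2y + 4 = 0, so (t, y) = (-1/4, 7/4).
The Hessian has R_{tt} = 6, R_{yy} = -2, R_{ty} = 2, giving D = -16 < 0, so the point is a saddle point.
R(-1/4, 7/4) = 3/4.

3/4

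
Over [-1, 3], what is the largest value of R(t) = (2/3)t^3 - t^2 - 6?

3

The derivative is 2t^2 - 2t, which vanishes at t = 0 and t = 1.
Candidates: R(-1) = -23/3, R(0) = -6, R(1) = -19/3, R(3) = 3.
Hence the absolute maximum is 3 at t = 3.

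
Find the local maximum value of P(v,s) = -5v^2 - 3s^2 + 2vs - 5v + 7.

467/56

∂P/∂v = -10v + 2s - 5 = 0 and ∂P/∂s = 2v - 6s = 0, so (v, s) = (-15/28, -5/28).
The Hessian has P_{vv} = -10, P_{ss} = -6, P_{vs} = 2, giving D = 56 > 0 with P_{vv} < 0, so the point is a local maximum.
P(-15/28, -5/28) = 467/56.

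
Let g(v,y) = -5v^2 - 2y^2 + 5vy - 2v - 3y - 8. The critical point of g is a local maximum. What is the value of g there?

-37/15

∂g/∂v = -10v + 5y - 2 = 0 and ∂g/∂y = 5v - 4y - 3 = 0, so (v, y) = (-23/15, -8/3).
The Hessian has g_{vv} = -10, g_{yy} = -4, g_{vy} = 5, giving D = 15 > 0 with g_{vv} < 0, so the point is a local maximum.
g(-23/15, -8/3) = -37/15.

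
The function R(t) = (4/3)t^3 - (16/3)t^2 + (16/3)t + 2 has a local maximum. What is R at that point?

290/81

R'(t) = 4t^2 - (32/3)t + 16/3. Setting R'(t) = 0 gives t ∈ {2/3, 2}.
Second-derivative test with R''(t) = 8t - 32/3: R''(2/3) = -16/3 < 0 ⇒ local maximum; R''(2) = 16/3 > 0 ⇒ local minimum.
Thus R has its local maximum at t = 2/3, with value 290/81.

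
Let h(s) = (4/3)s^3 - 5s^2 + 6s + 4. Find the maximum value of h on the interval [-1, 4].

Differentiating, h'(s) = 4s^2 - 10s + 6; which vanishes at s = 1 and s = 3/2.
Evaluating at the critical points and endpoints: h(-1) = -25/3; h(1) = 19/3; h(3/2) = 25/4; h(4) = 100/3.
Hence the absolute maximum is 100/3 at s = 4.

100/3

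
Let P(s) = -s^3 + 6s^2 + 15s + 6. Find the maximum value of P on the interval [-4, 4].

106

The derivative is -3s^2 + 12s + 15, whose only zero in [-4, 4] is s = -1.
Candidates: P(-4) = 106, P(-1) = -2, P(4) = 98.
So the maximum is P(-4) = 106.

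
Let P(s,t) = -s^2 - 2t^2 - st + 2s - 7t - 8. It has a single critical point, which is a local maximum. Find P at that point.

15/7

∂P/∂s = -2s - t + 2 = 0 and ∂P/∂t = -s - 4t - 7 = 0, so (s, t) = (15/7, -16/7).
The Hessian has P_{ss} = -2, P_{tt} = -4, P_{st} = -1, giving D = 7 > 0 with P_{ss} < 0, so the point is a local maximum.
P(15/7, -16/7) = 15/7.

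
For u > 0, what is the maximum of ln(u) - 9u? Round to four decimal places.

-3.1972

R'(u) = 1/u − 9 = 0 gives u = 1/9.
R''(u) = -1/u², which is negative for u > 0, so this is a local maximum.
R(1/9) = 1·ln(1/9) - 1 ≈ -3.1972.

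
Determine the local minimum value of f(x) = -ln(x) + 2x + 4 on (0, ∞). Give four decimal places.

f'(x) = -1/x + 2 = 0 gives x = 1/2.
f''(x) = 1/x², which is positive for x > 0, so this is a local minimum.
f(1/2) = -1·ln(1/2) + 1 + 4 ≈ 5.6931.

5.6931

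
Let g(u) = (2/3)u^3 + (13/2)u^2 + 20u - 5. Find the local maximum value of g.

-71/3

Critical points: g'(u) = 2u^2 + 13u + 20 vanishes at u = -4, -5/2.
Second-derivative test with g''(u) = 4u + 13: g''(-4) = -3 < 0 ⇒ local maximum; g''(-5/2) = 3 > 0 ⇒ local minimum.
So the local maximum value is g(-4) = -71/3.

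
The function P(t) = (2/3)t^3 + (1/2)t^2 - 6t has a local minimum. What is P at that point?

-45/8

Critical points: P'(t) = 2t^2 + t - 6 vanishes at t = -2, 3/2.
Since P''(t) = 4t + 1, we get P''(-2) = -7 < 0 ⇒ local maximum; P''(3/2) = 7 > 0 ⇒ local minimum.
So the local minimum value is P(3/2) = -45/8.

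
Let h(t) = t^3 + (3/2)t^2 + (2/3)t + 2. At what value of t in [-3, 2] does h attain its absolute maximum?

2

h'(t) = 3t^2 + 3t + 2/3, which vanishes at t = -2/3 and t = -1/3.
Evaluating at the critical points and endpoints: h(-3) = -27/2,  h(-2/3) = 52/27,  h(-1/3) = 103/54,  h(2) = 52/3.
So the maximum is h(2) = 52/3.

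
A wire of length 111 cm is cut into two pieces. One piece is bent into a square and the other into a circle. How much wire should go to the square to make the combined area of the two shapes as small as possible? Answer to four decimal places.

Let x be the length used for the square. Square side x/4; circle radius (111−x)/(2π).
A(x) = (x/4)² + π·((111−x)/(2π))² = x²/16 + (111−x)²/(4π) for 0 ≤ x ≤ 111. A'(x) = x/8 − (111−x)/(2π) = 0 gives x = 4·111/(π+4) ≈ 62.1710.
A'' = 1/8 + 1/(2π) > 0, so this gives the minimum combined area; x ≈ 62.1710 cm to the square.

62.1710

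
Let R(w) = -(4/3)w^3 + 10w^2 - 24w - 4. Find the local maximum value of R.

-22

Critical points: R'(w) = -4w^2 + 20w - 24 vanishes at w = 2, 3.
Since R''(w) = -8w + 20, we get R''(2) = 4 > 0 ⇒ local minimum; R''(3) = -4 < 0 ⇒ local maximum.
Thus R has its local maximum at w = 3, with value -22.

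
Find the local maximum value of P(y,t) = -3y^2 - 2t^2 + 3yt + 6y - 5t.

19/5

∂P/∂y = -6y + 3t + 6 = 0 and ∂P/∂t = 3y - 4t - 5 = 0, so (y, t) = (3/5, -4/5).
The Hessian has P_{yy} = -6, P_{tt} = -4, P_{yt} = 3, giving D = 15 > 0 with P_{yy} < 0, so the point is a local maximum.
P(3/5, -4/5) = 19/5.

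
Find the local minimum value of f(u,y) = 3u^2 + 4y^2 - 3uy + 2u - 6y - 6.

∂f/∂u = 6u - 3y + 2 = 0 and ∂f/∂y = -3u + 8y - 6 = 0, so (u, y) = (2/39, 10/13).
The Hessian has f_{uu} = 6, f_{yy} = 8, f_{uy} = -3, giving D = 39 > 0 with f_{uu} > 0, so the point is a local minimum.
f(2/39, 10/13) = -322/39.

-322/39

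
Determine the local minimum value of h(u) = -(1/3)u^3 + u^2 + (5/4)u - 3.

-10/3

Critical points: h'(u) = -u^2 + 2u + 5/4 vanishes at u = -1/2, 5/2.
h''(u) = -2u + 2. h''(-1/2) = 3 > 0 ⇒ local minimum; h''(5/2) = -3 < 0 ⇒ local maximum.
So the local minimum value is h(-1/2) = -10/3.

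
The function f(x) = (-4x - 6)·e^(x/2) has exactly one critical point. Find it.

Differentiating with the product rule gives f'(x) = (-2x - 7)·e^(x/2). Since e^(x/2) > 0, the only critical point is x = -7/2.
f''(-7/2) has the same sign as -2 < 0, so this is a local maximum.
f(-7/2) = (8)·e^(-7/4) ≈ 1.3902.

-7/2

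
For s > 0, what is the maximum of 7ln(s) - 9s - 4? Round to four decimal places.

h'(s) = 7/s − 9 = 0 gives s = 7/9.
h''(s) = -7/s², which is negative for s > 0, so this is a local maximum.
h(7/9) = 7·ln(7/9) - 7 - 4 ≈ -12.7592.

-12.7592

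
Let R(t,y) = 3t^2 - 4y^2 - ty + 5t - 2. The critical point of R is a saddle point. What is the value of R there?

-198/49

∂R/∂t = 6t - y + 5 = 0 and ∂R/∂y = -t - 8y = 0, so (t, y) = (-40/49, 5/49).
The Hessian has R_{tt} = 6, R_{yy} = -8, R_{ty} = -1, giving D = -49 < 0, so the point is a saddle point.
R(-40/49, 5/49) = -198/49.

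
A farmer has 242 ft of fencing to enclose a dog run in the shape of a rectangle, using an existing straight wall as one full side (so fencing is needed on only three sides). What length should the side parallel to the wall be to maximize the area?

121

Let the sides perpendicular to the wall have length x and the parallel side y, so 2x + y = 242 and the area is A = xy = x(242 − 2x).
A'(x) = 242 − 4x = 0 gives x = 121/2, and A''(x) = −4 < 0 confirms a maximum.
Then y = 242 − 2·121/2 = 121 and A = 14641/2.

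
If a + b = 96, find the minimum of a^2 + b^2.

4608

With a + b = 96, a^2 + b^2 = a^2 + (96 − a)^2.
The derivative 2a − 2(96 − a) = 4a − 192 vanishes at a = 48; second derivative 4 > 0, a minimum.
The minimum is 2·(48)^2 = 4608.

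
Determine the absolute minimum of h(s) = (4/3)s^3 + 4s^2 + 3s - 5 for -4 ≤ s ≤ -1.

h'(s) = 4s^2 + 8s + 3, whose only zero in [-4, -1] is s = -3/2.
Candidates: h(-4) = -115/3,  h(-3/2) = -5,  h(-1) = -16/3.
Hence the absolute minimum is -115/3 at s = -4.

-115/3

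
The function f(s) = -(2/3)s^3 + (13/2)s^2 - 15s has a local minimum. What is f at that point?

f'(s) = -2s^2 + 13s - 15 = 0 at s = 3/2, 5.
f''(s) = -4s + 13. f''(3/2) = 7 > 0 ⇒ local minimum; f''(5) = -7 < 0 ⇒ local maximum.
The local minimum is f(3/2) = -81/8.

-81/8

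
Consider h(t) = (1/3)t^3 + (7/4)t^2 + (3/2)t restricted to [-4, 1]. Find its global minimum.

-17/48

Differentiating, h'(t) = t^2 + (7/2)t + 3/2; which vanishes at t = -3 and t = -1/2.
Candidates: h(-4) = 2/3, h(-3) = 9/4, h(-1/2) = -17/48, h(1) = 43/12.
The minimum over the interval is -17/48, attained at t = -1/2.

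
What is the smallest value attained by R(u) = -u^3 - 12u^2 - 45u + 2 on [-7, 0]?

2

The derivative is -3u^2 - 24u - 45, which vanishes at u = -5 and u = -3.
Evaluating at the critical points and endpoints: R(-7) = 72,  R(-5) = 52,  R(-3) = 56,  R(0) = 2.
The minimum over the interval is 2, attained at u = 0.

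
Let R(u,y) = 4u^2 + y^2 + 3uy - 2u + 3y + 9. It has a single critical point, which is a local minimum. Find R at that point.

5/7

∂R/∂u = 8u + 3y - 2 = 0 and ∂R/∂y = 3u + 2y + 3 = 0, so (u, y) = (13/7, -30/7).
The Hessian has R_{uu} = 8, R_{yy} = 2, R_{uy} = 3, giving D = 7 > 0 with R_{uu} > 0, so the point is a local minimum.
R(13/7, -30/7) = 5/7.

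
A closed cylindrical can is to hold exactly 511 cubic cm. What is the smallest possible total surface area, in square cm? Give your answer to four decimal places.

353.8304

With radius r and height h, πr²h = 511 so h = 511/(πr²), and S(r) = 2πr² + 2πrh = 2πr² + 2·511/r.
S'(r) = 4πr − 2·511/r² = 0 ⇒ r³ = 511/(2π), so r ≈ 4.3326 and h = 2r ≈ 8.6652.
S''(r) = 4π + 4·511/r³ > 0, so this is the minimum; S ≈ 353.8304.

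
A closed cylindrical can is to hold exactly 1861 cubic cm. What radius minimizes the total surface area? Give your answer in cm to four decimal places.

6.6658

With radius r and height h, πr²h = 1861 so h = 1861/(πr²), and S(r) = 2πr² + 2πrh = 2πr² + 2·1861/r.
S'(r) = 4πr − 2·1861/r² = 0 ⇒ r³ = 1861/(2π), so r ≈ 6.6658 and h = 2r ≈ 13.3317.
S''(r) = 4π + 4·1861/r³ > 0, so this is the minimum; S ≈ 837.5527.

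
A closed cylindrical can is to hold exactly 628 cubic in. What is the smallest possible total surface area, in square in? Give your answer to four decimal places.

With radius r and height h, πr²h = 628 so h = 628/(πr²), and S(r) = 2πr² + 2πrh = 2πr² + 2·628/r.
S'(r) = 4πr − 2·628/r² = 0 ⇒ r³ = 628/(2π), so r ≈ 4.6408 and h = 2r ≈ 9.2816.
S''(r) = 4π + 4·628/r³ > 0, so this is the minimum; S ≈ 405.9641.

405.9641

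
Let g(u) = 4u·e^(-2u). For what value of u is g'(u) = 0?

By the product rule, g'(u) = (-8u + 4)·e^(-2u). Since e^(-2u) > 0, the only critical point is u = 1/2.
g''(1/2) has the same sign as -8 < 0, so this is a local maximum.
g(1/2) = (2)·e^(-1) ≈ 0.7358.

1/2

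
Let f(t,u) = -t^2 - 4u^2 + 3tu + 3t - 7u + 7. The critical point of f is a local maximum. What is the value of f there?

71/7

∂f/∂t = -2t + 3u + 3 = 0 and ∂f/∂u = 3t - 8u - 7 = 0, so (t, u) = (3/7, -5/7).
The Hessian has f_{tt} = -2, f_{uu} = -8, f_{tu} = 3, giving D = 7 > 0 with f_{tt} < 0, so the point is a local maximum.
f(3/7, -5/7) = 71/7.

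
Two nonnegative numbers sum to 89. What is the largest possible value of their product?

7921/4

With x + y = 89, the product is P(x) = x(89 − x).
P'(x) = 89 − 2x = 0 gives x = 89/2; P'' = −2 < 0, so this is the maximum.
P = 89/2·89/2 = 7921/4.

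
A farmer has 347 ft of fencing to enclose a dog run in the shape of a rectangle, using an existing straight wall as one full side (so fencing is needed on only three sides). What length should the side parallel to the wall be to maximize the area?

347/2

Let the sides perpendicular to the wall have length x and the parallel side y, so 2x + y = 347 and the area is A = xy = x(347 − 2x).
A'(x) = 347 − 4x = 0 gives x = 347/4, and A''(x) = −4 < 0 confirms a maximum.
Then y = 347 − 2·347/4 = 347/2 and A = 120409/8.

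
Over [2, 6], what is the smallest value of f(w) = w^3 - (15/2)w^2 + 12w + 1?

Differentiating, f'(w) = 3w^2 - 15w + 12; whose only zero in [2, 6] is w = 4.
Compare values at every candidate in [2, 6]: f(2) = 3; f(4) = -7; f(6) = 19.
The minimum over the interval is -7, attained at w = 4.

-7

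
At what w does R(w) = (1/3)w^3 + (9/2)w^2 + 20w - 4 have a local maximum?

-5

Critical points: R'(w) = w^2 + 9w + 20 vanishes at w = -5, -4.
Second-derivative test with R''(w) = 2w + 9: R''(-5) = -1 < 0 ⇒ local maximum; R''(-4) = 1 > 0 ⇒ local minimum.
Thus R has its local maximum at w = -5, with value -199/6.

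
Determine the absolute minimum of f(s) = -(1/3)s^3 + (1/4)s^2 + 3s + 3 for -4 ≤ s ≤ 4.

-7/3

Differentiating, f'(s) = -s^2 + (1/2)s + 3; which vanishes at s = -3/2 and s = 2.
Evaluating at the critical points and endpoints: f(-4) = 49/3, f(-3/2) = 3/16, f(2) = 22/3, f(4) = -7/3.
Hence the absolute minimum is -7/3 at s = 4.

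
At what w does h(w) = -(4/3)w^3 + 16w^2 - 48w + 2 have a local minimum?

2

Critical points: h'(w) = -4w^2 + 32w - 48 vanishes at w = 2, 6.
Since h''(w) = -8w + 32, we get h''(2) = 16 > 0 ⇒ local minimum; h''(6) = -16 < 0 ⇒ local maximum.
The local minimum is h(2) = -122/3.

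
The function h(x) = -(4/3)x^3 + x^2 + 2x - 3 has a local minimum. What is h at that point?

-43/12

Critical points: h'(x) = -4x^2 + 2x + 2 vanishes at x = -1/2, 1.
Since h''(x) = -8x + 2, we get h''(-1/2) = 6 > 0 ⇒ local minimum; h''(1) = -6 < 0 ⇒ local maximum.
So the local minimum value is h(-1/2) = -43/12.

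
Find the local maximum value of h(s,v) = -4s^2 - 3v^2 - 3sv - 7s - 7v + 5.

391/39

∂h/∂s = -8s - 3v - 7 = 0 and ∂h/∂v = -3s - 6v - 7 = 0, so (s, v) = (-7/13, -35/39).
The Hessian has h_{ss} = -8, h_{vv} = -6, h_{sv} = -3, giving D = 39 > 0 with h_{ss} < 0, so the point is a local maximum.
h(-7/13, -35/39) = 391/39.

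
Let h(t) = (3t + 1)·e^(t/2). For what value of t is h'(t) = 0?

Differentiating with the product rule gives h'(t) = ((3/2)t + 7/2)·e^(t/2). Since e^(t/2) > 0, the only critical point is t = -7/3.
h''(-7/3) has the same sign as 3/2 > 0, so this is a local minimum.
h(-7/3) = (-6)·e^(-7/6) ≈ -1.8684.

-7/3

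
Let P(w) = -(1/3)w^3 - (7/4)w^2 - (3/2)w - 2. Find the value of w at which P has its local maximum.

-1/2

P'(w) = -w^2 - (7/2)w - 3/2. Setting P'(w) = 0 gives w ∈ {-3, -1/2}.
Second-derivative test with P''(w) = -2w - 7/2: P''(-3) = 5/2 > 0 ⇒ local minimum; P''(-1/2) = -5/2 < 0 ⇒ local maximum.
So the local maximum value is P(-1/2) = -79/48.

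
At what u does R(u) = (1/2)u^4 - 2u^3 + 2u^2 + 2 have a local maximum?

1

R'(u) = 2u^3 - 6u^2 + 4u. Setting R'(u) = 0 gives u ∈ {0, 1, 2}.
Second-derivative test with R''(u) = 6u^2 - 12u + 4: R''(0) = 4 > 0 ⇒ local minimum; R''(1) = -2 < 0 ⇒ local maximum; R''(2) = 4 > 0 ⇒ local minimum.
The local maximum is R(1) = 5/2.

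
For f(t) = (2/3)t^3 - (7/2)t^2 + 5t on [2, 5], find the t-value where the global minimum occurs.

5/2

The derivative is 2t^2 - 7t + 5, whose only zero in [2, 5] is t = 5/2.
Candidates: f(2) = 4/3; f(5/2) = 25/24; f(5) = 125/6.
Hence the absolute minimum is 25/24 at t = 5/2.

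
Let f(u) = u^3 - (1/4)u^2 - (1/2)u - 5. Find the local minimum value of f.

-83/16

f'(u) = 3u^2 - (1/2)u - 1/2. Setting f'(u) = 0 gives u ∈ {-1/3, 1/2}.
Since f''(u) = 6u - 1/2, we get f''(-1/3) = -5/2 < 0 ⇒ local maximum; f''(1/2) = 5/2 > 0 ⇒ local minimum.
Thus f has its local minimum at u = 1/2, with value -83/16.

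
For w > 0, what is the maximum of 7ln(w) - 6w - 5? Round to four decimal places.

-10.9209

R'(w) = 7/w − 6 = 0 gives w = 7/6.
R''(w) = -7/w², which is negative for w > 0, so this is a local maximum.
R(7/6) = 7·ln(7/6) - 7 - 5 ≈ -10.9209.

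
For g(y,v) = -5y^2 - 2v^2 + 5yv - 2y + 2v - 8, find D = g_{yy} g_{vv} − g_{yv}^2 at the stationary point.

∂g/∂y = -10y + 5v - 2 = 0 and ∂g/∂v = 5y - 4v + 2 = 0, so (y, v) = (2/15, 2/3).
The Hessian has g_{yy} = -10, g_{vv} = -4, g_{yv} = 5, giving D = 15 > 0 with g_{yy} < 0, so the point is a local maximum.
D = (-10)·(-4) − (5)^2 = 15.

15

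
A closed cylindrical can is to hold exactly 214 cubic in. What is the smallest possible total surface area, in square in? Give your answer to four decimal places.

198.0571

With radius r and height h, πr²h = 214 so h = 214/(πr²), and S(r) = 2πr² + 2πrh = 2πr² + 2·214/r.
S'(r) = 4πr − 2·214/r² = 0 ⇒ r³ = 214/(2π), so r ≈ 3.2415 and h = 2r ≈ 6.4830.
S''(r) = 4π + 4·214/r³ > 0, so this is the minimum; S ≈ 198.0571.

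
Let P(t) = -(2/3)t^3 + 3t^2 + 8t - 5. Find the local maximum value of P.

Critical points: P'(t) = -2t^2 + 6t + 8 vanishes at t = -1, 4.
Since P''(t) = -4t + 6, we get P''(-1) = 10 > 0 ⇒ local minimum; P''(4) = -10 < 0 ⇒ local maximum.
Thus P has its local maximum at t = 4, with value 97/3.

97/3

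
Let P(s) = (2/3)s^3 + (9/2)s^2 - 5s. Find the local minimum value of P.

P'(s) = 2s^2 + 9s - 5 = 0 at s = -5, 1/2.
P''(s) = 4s + 9. P''(-5) = -11 < 0 ⇒ local maximum; P''(1/2) = 11 > 0 ⇒ local minimum.
The local minimum is P(1/2) = -31/24.

-31/24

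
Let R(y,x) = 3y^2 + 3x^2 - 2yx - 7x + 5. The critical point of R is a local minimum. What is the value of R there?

13/32

∂R/∂y = 6y - 2x = 0 and ∂R/∂x = -2y + 6x - 7 = 0, so (y, x) = (7/16, 21/16).
The Hessian has R_{yy} = 6, R_{xx} = 6, R_{yx} = -2, giving D = 32 > 0 with R_{yy} > 0, so the point is a local minimum.
R(7/16, 21/16) = 13/32.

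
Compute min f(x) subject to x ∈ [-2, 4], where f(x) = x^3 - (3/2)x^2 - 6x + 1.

Differentiating, f'(x) = 3x^2 - 3x - 6; which vanishes at x = -1 and x = 2.
Compare values at every candidate in [-2, 4]: f(-2) = -1, f(-1) = 9/2, f(2) = -9, f(4) = 17.
Hence the absolute minimum is -9 at x = 2.

-9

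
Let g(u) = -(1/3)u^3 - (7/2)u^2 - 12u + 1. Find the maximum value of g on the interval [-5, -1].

Differentiating, g'(u) = -u^2 - 7u - 12; which vanishes at u = -4 and u = -3.
Evaluating at the critical points and endpoints: g(-5) = 91/6; g(-4) = 43/3; g(-3) = 29/2; g(-1) = 59/6.
The maximum over the interval is 91/6, attained at u = -5.

91/6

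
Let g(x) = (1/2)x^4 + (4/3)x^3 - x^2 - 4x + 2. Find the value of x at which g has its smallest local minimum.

1

g'(x) = 2x^3 + 4x^2 - 2x - 4 = 0 at x = -2, -1, 1.
Second-derivative test with g''(x) = 6x^2 + 8x - 2: g''(-2) = 6 > 0 ⇒ local minimum; g''(-1) = -4 < 0 ⇒ local maximum; g''(1) = 12 > 0 ⇒ local minimum.
So the smallest local minimum value is g(1) = -7/6.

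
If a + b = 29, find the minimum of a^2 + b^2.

841/2

With a + b = 29, a^2 + b^2 = a^2 + (29 − a)^2.
The derivative 2a − 2(29 − a) = 4a − 58 vanishes at a = 29/2; second derivative 4 > 0, a minimum.
The minimum is 2·(29/2)^2 = 841/2.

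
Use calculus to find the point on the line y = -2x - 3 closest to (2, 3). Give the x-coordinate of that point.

-2

Minimize D(x)^2 = (x - 2)^2 + (-2x - 6)^2.
d/dx[D^2] = 2(x - 2) + 2·(-2)·(-2x - 6) = 0 ⇒ x = -2.
Then y = 1 and the distance is √(20) ≈ 4.4721.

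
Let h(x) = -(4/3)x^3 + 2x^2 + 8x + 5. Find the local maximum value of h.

55/3

Critical points: h'(x) = -4x^2 + 4x + 8 vanishes at x = -1, 2.
Since h''(x) = -8x + 4, we get h''(-1) = 12 > 0 ⇒ local minimum; h''(2) = -12 < 0 ⇒ local maximum.
So the local maximum value is h(2) = 55/3.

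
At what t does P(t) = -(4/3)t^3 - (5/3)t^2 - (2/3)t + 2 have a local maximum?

Critical points: P'(t) = -4t^2 - (10/3)t - 2/3 vanishes at t = -1/2, -1/3.
Since P''(t) = -8t - 10/3, we get P''(-1/2) = 2/3 > 0 ⇒ local minimum; P''(-1/3) = -2/3 < 0 ⇒ local maximum.
So the local maximum value is P(-1/3) = 169/81.

-1/3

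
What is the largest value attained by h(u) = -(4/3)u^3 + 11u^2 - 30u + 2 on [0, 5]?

2

Differentiating, h'(u) = -4u^2 + 22u - 30; which vanishes at u = 5/2 and u = 3.
Compare values at every candidate in [0, 5]: h(0) = 2,  h(5/2) = -301/12,  h(3) = -25,  h(5) = -119/3.
Hence the absolute maximum is 2 at u = 0.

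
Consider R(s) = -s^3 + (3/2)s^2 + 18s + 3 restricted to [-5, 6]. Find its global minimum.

R'(s) = -3s^2 + 3s + 18, which vanishes at s = -2 and s = 3.
Evaluating at the critical points and endpoints: R(-5) = 151/2,  R(-2) = -19,  R(3) = 87/2,  R(6) = -51.
So the minimum is R(6) = -51.

-51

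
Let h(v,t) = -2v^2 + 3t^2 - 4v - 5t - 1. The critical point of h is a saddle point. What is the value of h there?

∂h/∂v = -4v - 4 = 0 and ∂h/∂t = 6t - 5 = 0, so (v, t) = (-1, 5/6).
The Hessian has h_{vv} = -4, h_{tt} = 6, h_{vt} = 0, giving D = -24 < 0, so the point is a saddle point.
h(-1, 5/6) = -13/12.

-13/12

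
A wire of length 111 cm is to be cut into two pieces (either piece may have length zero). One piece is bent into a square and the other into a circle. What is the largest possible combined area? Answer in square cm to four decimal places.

980.4740

Let x be the length used for the square. Square side x/4; circle radius (111−x)/(2π).
A(x) = (x/4)² + π·((111−x)/(2π))² = x²/16 + (111−x)²/(4π) for 0 ≤ x ≤ 111. A'(x) = x/8 − (111−x)/(2π) = 0 gives x = 4·111/(π+4) ≈ 62.1710.
A'' > 0, so the interior critical point is a minimum; the maximum is at an endpoint. A(0) = 980.4740 and A(111) = 770.0625, so the largest area is 980.4740.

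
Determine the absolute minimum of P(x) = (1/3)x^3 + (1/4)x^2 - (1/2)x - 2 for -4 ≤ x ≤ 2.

P'(x) = x^2 + (1/2)x - 1/2, which vanishes at x = -1 and x = 1/2.
Candidates: P(-4) = -52/3; P(-1) = -19/12; P(1/2) = -103/48; P(2) = 2/3.
Hence the absolute minimum is -52/3 at x = -4.

-52/3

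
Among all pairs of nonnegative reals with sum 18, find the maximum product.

With x + y = 18, the product is P(x) = x(18 − x).
P'(x) = 18 − 2x = 0 gives x = 9; P'' = −2 < 0, so this is the maximum.
P = 9·9 = 81.

81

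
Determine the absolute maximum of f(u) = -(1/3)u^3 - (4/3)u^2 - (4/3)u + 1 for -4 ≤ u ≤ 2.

Differentiating, f'(u) = -u^2 - (8/3)u - 4/3; which vanishes at u = -2 and u = -2/3.
Evaluating at the critical points and endpoints: f(-4) = 19/3, f(-2) = 1, f(-2/3) = 113/81, f(2) = -29/3.
So the maximum is f(-4) = 19/3.

19/3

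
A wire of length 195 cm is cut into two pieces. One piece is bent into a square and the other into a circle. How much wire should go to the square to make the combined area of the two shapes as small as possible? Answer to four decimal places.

109.2193

Let x be the length used for the square. Square side x/4; circle radius (195−x)/(2π).
A(x) = (x/4)² + π·((195−x)/(2π))² = x²/16 + (195−x)²/(4π) for 0 ≤ x ≤ 195. A'(x) = x/8 − (195−x)/(2π) = 0 gives x = 4·195/(π+4) ≈ 109.2193.
A'' = 1/8 + 1/(2π) > 0, so this gives the minimum combined area; x ≈ 109.2193 cm to the square.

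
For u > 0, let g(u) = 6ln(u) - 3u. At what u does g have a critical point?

2

g'(u) = 6/u − 3 = 0 gives u = 2.
g''(u) = -6/u², which is negative for u > 0, so this is a local maximum.
g(2) = 6·ln(2) - 6 ≈ -1.8411.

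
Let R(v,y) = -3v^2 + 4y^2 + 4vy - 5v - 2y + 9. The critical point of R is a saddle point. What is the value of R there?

∂R/∂v = -6v + 4y - 5 = 0 and ∂R/∂y = 4v + 8y - 2 = 0, so (v, y) = (-1/2, 1/2).
The Hessian has R_{vv} = -6, R_{yy} = 8, R_{vy} = 4, giving D = -64 < 0, so the point is a saddle point.
R(-1/2, 1/2) = 39/4.

39/4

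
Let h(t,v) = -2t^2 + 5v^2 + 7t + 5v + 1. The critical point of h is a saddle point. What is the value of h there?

∂h/∂t = -4t + 7 = 0 and ∂h/∂v = 10v + 5 = 0, so (t, v) = (7/4, -1/2).
The Hessian has h_{tt} = -4, h_{vv} = 10, h_{tv} = 0, giving D = -40 < 0, so the point is a saddle point.
h(7/4, -1/2) = 47/8.

47/8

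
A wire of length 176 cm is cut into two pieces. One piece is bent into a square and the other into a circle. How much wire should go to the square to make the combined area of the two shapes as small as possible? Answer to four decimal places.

98.5775

Let x be the length used for the square. Square side x/4; circle radius (176−x)/(2π).
A(x) = (x/4)² + π·((176−x)/(2π))² = x²/16 + (176−x)²/(4π) for 0 ≤ x ≤ 176. A'(x) = x/8 − (176−x)/(2π) = 0 gives x = 4·176/(π+4) ≈ 98.5775.
A'' = 1/8 + 1/(2π) > 0, so this gives the minimum combined area; x ≈ 98.5775 cm to the square.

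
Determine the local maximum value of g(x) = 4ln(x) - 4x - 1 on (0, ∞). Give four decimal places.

g'(x) = 4/x − 4 = 0 gives x = 1.
g''(x) = -4/x², which is negative for x > 0, so this is a local maximum.
g(1) = 4·ln(1) - 4 - 1 ≈ -5.0000.

-5.0000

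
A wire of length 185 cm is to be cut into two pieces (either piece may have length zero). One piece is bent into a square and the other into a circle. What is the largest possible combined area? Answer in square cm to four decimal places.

2723.5390

Let x be the length used for the square. Square side x/4; circle radius (185−x)/(2π).
A(x) = (x/4)² + π·((185−x)/(2π))² = x²/16 + (185−x)²/(4π) for 0 ≤ x ≤ 185. A'(x) = x/8 − (185−x)/(2π) = 0 gives x = 4·185/(π+4) ≈ 103.6183.
A'' > 0, so the interior critical point is a minimum; the maximum is at an endpoint. A(0) = 2723.5390 and A(185) = 2139.0625, so the largest area is 2723.5390.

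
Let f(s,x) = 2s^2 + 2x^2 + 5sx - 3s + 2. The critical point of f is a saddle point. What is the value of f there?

∂f/∂s = 4s + 5x - 3 = 0 and ∂f/∂x = 5s + 4x = 0, so (s, x) = (-4/3, 5/3).
The Hessian has f_{ss} = 4, f_{xx} = 4, f_{sx} = 5, giving D = -9 < 0, so the point is a saddle point.
f(-4/3, 5/3) = 4.

4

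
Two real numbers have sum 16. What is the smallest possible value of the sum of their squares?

128

With a + b = 16, a^2 + b^2 = a^2 + (16 − a)^2.
The derivative 2a − 2(16 − a) = 4a − 32 vanishes at a = 8; second derivative 4 > 0, a minimum.
The minimum is 2·(8)^2 = 128.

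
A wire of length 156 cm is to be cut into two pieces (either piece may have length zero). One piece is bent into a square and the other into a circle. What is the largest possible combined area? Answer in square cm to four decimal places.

1936.5973

Let x be the length used for the square. Square side x/4; circle radius (156−x)/(2π).
A(x) = (x/4)² + π·((156−x)/(2π))² = x²/16 + (156−x)²/(4π) for 0 ≤ x ≤ 156. A'(x) = x/8 − (156−x)/(2π) = 0 gives x = 4·156/(π+4) ≈ 87.3755.
A'' > 0, so the interior critical point is a minimum; the maximum is at an endpoint. A(0) = 1936.5973 and A(156) = 1521.0000, so the largest area is 1936.5973.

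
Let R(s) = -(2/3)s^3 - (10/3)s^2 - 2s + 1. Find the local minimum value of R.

-5

R'(s) = -2s^2 - (20/3)s - 2 = 0 at s = -3, -1/3.
R''(s) = -4s - 20/3. R''(-3) = 16/3 > 0 ⇒ local minimum; R''(-1/3) = -16/3 < 0 ⇒ local maximum.
The local minimum is R(-3) = -5.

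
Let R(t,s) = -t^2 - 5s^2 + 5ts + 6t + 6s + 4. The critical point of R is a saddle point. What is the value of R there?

-376/5

∂R/∂t = -2t + 5s + 6 = 0 and ∂R/∂s = 5t - 10s + 6 = 0, so (t, s) = (-18, -42/5).
The Hessian has R_{tt} = -2, R_{ss} = -10, R_{ts} = 5, giving D = -5 < 0, so the point is a saddle point.
R(-18, -42/5) = -376/5.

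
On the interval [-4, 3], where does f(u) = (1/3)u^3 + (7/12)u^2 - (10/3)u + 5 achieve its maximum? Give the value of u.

f'(u) = u^2 + (7/6)u - 10/3, which vanishes at u = -5/2 and u = 4/3.
Compare values at every candidate in [-4, 3]: f(-4) = 19/3, f(-5/2) = 565/48, f(4/3) = 193/81, f(3) = 37/4.
So the maximum is f(-5/2) = 565/48.

-5/2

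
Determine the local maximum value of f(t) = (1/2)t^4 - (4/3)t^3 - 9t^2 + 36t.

f'(t) = 2t^3 - 4t^2 - 18t + 36. Setting f'(t) = 0 gives t ∈ {-3, 2, 3}.
Since f''(t) = 6t^2 - 8t - 18, we get f''(-3) = 60 > 0 ⇒ local minimum; f''(2) = -10 < 0 ⇒ local maximum; f''(3) = 12 > 0 ⇒ local minimum.
So the local maximum value is f(2) = 100/3.

100/3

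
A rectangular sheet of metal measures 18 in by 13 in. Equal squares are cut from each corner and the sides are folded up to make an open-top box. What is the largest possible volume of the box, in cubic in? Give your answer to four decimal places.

With cut size x, the volume is V(x) = x(18 − 2x)(13 − 2x) for 0 < x < 6.5.
V'(x) = 12x^2 − 124x + 234. Setting V'(x) = 0 gives x ≈ 2.4844 (the root in (0, 6.5)).
V''(x) = 24x − 124 is negative there, so this is the maximum; V ≈ 260.0078.

260.0078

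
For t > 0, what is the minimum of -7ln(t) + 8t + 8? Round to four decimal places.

15.9347

g'(t) = -7/t + 8 = 0 gives t = 7/8.
g''(t) = 7/t², which is positive for t > 0, so this is a local minimum.
g(7/8) = -7·ln(7/8) + 7 + 8 ≈ 15.9347.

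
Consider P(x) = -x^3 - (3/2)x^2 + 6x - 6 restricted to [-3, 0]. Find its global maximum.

P'(x) = -3x^2 - 3x + 6, whose only zero in [-3, 0] is x = -2.
Evaluating at the critical points and endpoints: P(-3) = -21/2; P(-2) = -16; P(0) = -6.
The maximum over the interval is -6, attained at x = 0.

-6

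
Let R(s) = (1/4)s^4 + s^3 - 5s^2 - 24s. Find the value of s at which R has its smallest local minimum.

R'(s) = s^3 + 3s^2 - 10s - 24. Setting R'(s) = 0 gives s ∈ {-4, -2, 3}.
Since R''(s) = 3s^2 + 6s - 10, we get R''(-4) = 14 > 0 ⇒ local minimum; R''(-2) = -10 < 0 ⇒ local maximum; R''(3) = 35 > 0 ⇒ local minimum.
So the smallest local minimum value is R(3) = -279/4.

3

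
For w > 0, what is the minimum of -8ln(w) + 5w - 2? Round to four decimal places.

g'(w) = -8/w + 5 = 0 gives w = 8/5.
g''(w) = 8/w², which is positive for w > 0, so this is a local minimum.
g(8/5) = -8·ln(8/5) + 8 - 2 ≈ 2.2400.

2.2400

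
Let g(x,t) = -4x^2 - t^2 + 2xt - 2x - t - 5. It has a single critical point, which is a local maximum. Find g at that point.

-4

∂g/∂x = -8x + 2t - 2 = 0 and ∂g/∂t = 2x - 2t - 1 = 0, so (x, t) = (-1/2, -1).
The Hessian has g_{xx} = -8, g_{tt} = -2, g_{xt} = 2, giving D = 12 > 0 with g_{xx} < 0, so the point is a local maximum.
g(-1/2, -1) = -4.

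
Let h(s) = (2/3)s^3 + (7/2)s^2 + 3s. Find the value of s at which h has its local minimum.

-1/2

Critical points: h'(s) = 2s^2 + 7s + 3 vanishes at s = -3, -1/2.
Since h''(s) = 4s + 7, we get h''(-3) = -5 < 0 ⇒ local maximum; h''(-1/2) = 5 > 0 ⇒ local minimum.
Thus h has its local minimum at s = -1/2, with value -17/24.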